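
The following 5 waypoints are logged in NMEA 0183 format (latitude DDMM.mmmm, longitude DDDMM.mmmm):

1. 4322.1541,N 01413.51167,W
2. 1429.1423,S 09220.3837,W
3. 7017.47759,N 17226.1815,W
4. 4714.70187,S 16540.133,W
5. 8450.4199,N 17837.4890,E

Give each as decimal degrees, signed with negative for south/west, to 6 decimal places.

1. 43.369235, -14.225195
2. -14.485705, -92.339728
3. 70.291293, -172.436358
4. -47.245031, -165.668883
5. 84.840332, 178.624817

Point 1:
  Latitude: degrees = first 2 digits = 43, minutes = 22.1541; 43 + 22.1541/60 = 43.3692350
  N → positive
  Lon: split at 3 digits → 014° and 13.51167′; 14 + 13.51167/60 = 14.2251945
  W → negative
Point 2:
  Lat: degrees = first 2 digits = 14, minutes = 29.1423; 14 + 29.1423/60 = 14.4857050
  S ⇒ negate
  Longitude: split at 3 digits → 092° and 20.3837′; 92 + 20.3837/60 = 92.3397283
  hemisphere W, so the sign is −
Point 3:
  Lat: split at 2 digits → 70° and 17.47759′; 70 + 17.47759/60 = 70.2912932
  N ⇒ keep positive
  λ: degrees = first 3 digits = 172, minutes = 26.1815; 172 + 26.1815/60 = 172.4363583
  W ⇒ negate
Point 4:
  Latitude: degrees = first 2 digits = 47, minutes = 14.70187; 47 + 14.70187/60 = 47.2450312
  S ⇒ negate
  Longitude: degrees = first 3 digits = 165, minutes = 40.133; 165 + 40.133/60 = 165.6688833
  W → negative
Point 5:
  Lat: degrees = first 2 digits = 84, minutes = 50.4199; 84 + 50.4199/60 = 84.8403317
  N → positive
  Longitude: degrees = first 3 digits = 178, minutes = 37.489; 178 + 37.489/60 = 178.6248167
  E ⇒ keep positive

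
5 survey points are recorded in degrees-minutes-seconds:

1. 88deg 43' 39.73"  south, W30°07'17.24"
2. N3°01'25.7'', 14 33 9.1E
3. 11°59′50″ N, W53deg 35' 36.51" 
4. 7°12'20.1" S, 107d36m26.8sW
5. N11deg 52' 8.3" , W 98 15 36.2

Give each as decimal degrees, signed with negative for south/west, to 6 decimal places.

1. -88.727703, -30.121456
2. 3.023806, 14.552528
3. 11.997222, -53.593475
4. -7.205583, -107.607444
5. 11.868972, -98.260056

Point 1:
  φ: 88 + 43/60 + 39.73/3600 = 88.7277028
  hemisphere S, so the sign is −
  λ: 7′ + 17.24″ = 7.28733′; 30 + 7.28733/60 = 30.1214556
  W ⇒ negate
Point 2:
  Latitude: 3° + 1/60 + 25.7/3600 = 3 + 0.016667 + 0.007139 = 3.0238056
  N → positive
  λ: 14 + 33/60 + 9.1/3600 = 14.5525278
  E ⇒ keep positive
Point 3:
  Lat: 11 + 59/60 + 50/3600 = 11.9972222
  N → positive
  Lon: 35′ + 36.51″ = 35.60850′; 53 + 35.60850/60 = 53.5934750
  W ⇒ negate
Point 4:
  φ: 12′ + 20.1″ = 12.33500′; 7 + 12.33500/60 = 7.2055833
  hemisphere S, so the sign is −
  λ: 107 + 36/60 + 26.8/3600 = 107.6074444
  W ⇒ negate
Point 5:
  Lat: 11 + 52/60 + 8.3/3600 = 11.8689722
  N → positive
  λ: 98 + 15/60 + 36.2/3600 = 98.2600556
  hemisphere W, so the sign is −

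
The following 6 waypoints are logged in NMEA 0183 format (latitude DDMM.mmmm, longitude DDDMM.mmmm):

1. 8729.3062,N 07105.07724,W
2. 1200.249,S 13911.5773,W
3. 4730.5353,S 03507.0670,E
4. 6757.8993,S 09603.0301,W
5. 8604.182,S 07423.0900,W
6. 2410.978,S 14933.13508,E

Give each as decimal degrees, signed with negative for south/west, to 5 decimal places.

1. 87.48844, -71.08462
2. -12.00415, -139.19296
3. -47.50892, 35.11778
4. -67.96499, -96.05050
5. -86.06970, -74.38483
6. -24.18297, 149.55225

Point 1:
  Lat: degrees = first 2 digits = 87, minutes = 29.3062; 87 + 29.3062/60 = 87.488437
  N → positive
  λ: degrees = first 3 digits = 71, minutes = 5.07724; 71 + 5.07724/60 = 71.084621
  hemisphere W, so the sign is −
Point 2:
  Latitude: split at 2 digits → 12° and 0.249′; 12 + 0.249/60 = 12.004150
  S ⇒ negate
  Longitude: split at 3 digits → 139° and 11.5773′; 139 + 11.5773/60 = 139.192955
  W → negative
Point 3:
  φ: degrees = first 2 digits = 47, minutes = 30.5353; 47 + 30.5353/60 = 47.508922
  S ⇒ negate
  λ: split at 3 digits → 035° and 7.067′; 35 + 7.067/60 = 35.117783
  E → positive
Point 4:
  Lat: degrees = first 2 digits = 67, minutes = 57.8993; 67 + 57.8993/60 = 67.964988
  S ⇒ negate
  Lon: degrees = first 3 digits = 96, minutes = 3.0301; 96 + 3.0301/60 = 96.050502
  W → negative
Point 5:
  Lat: degrees = first 2 digits = 86, minutes = 4.182; 86 + 4.182/60 = 86.069700
  hemisphere S, so the sign is −
  Lon: degrees = first 3 digits = 74, minutes = 23.09; 74 + 23.09/60 = 74.384833
  hemisphere W, so the sign is −
Point 6:
  φ: degrees = first 2 digits = 24, minutes = 10.978; 24 + 10.978/60 = 24.182967
  hemisphere S, so the sign is −
  Longitude: split at 3 digits → 149° and 33.13508′; 149 + 33.13508/60 = 149.552251
  E ⇒ keep positive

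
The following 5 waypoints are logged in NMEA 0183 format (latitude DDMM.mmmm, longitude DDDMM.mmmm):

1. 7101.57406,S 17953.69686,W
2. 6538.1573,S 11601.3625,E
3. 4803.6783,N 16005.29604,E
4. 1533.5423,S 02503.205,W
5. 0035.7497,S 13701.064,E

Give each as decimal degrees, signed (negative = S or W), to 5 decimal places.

1. -71.02623, -179.89495
2. -65.63596, 116.02271
3. 48.06131, 160.08827
4. -15.55904, -25.05342
5. -0.59583, 137.01773

Point 1:
  Lat: split at 2 digits → 71° and 1.57406′; 71 + 1.57406/60 = 71.026234
  S → negative
  λ: degrees = first 3 digits = 179, minutes = 53.69686; 179 + 53.69686/60 = 179.894948
  W ⇒ negate
Point 2:
  Latitude: split at 2 digits → 65° and 38.1573′; 65 + 38.1573/60 = 65.635955
  S ⇒ negate
  Lon: degrees = first 3 digits = 116, minutes = 1.3625; 116 + 1.3625/60 = 116.022708
  E ⇒ keep positive
Point 3:
  Lat: degrees = first 2 digits = 48, minutes = 3.6783; 48 + 3.6783/60 = 48.061305
  N → positive
  λ: split at 3 digits → 160° and 5.29604′; 160 + 5.29604/60 = 160.088267
  E → positive
Point 4:
  Latitude: degrees = first 2 digits = 15, minutes = 33.5423; 15 + 33.5423/60 = 15.559038
  S ⇒ negate
  Lon: split at 3 digits → 025° and 3.205′; 25 + 3.205/60 = 25.053417
  W ⇒ negate
Point 5:
  Latitude: split at 2 digits → 00° and 35.7497′; 0 + 35.7497/60 = 0.595828
  hemisphere S, so the sign is −
  λ: degrees = first 3 digits = 137, minutes = 1.064; 137 + 1.064/60 = 137.017733
  E ⇒ keep positive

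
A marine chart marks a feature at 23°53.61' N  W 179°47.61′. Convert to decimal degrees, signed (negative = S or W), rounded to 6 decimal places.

23.893500, -179.793500

Lat: 23 + 53.61/60 = 23.8935000
N ⇒ keep positive
λ: 47.61′ = 0.793500°; total 179.7935000
hemisphere W, so the sign is −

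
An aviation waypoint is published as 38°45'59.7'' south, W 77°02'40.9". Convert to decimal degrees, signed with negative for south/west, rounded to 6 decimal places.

Lat: 38° + 45/60 + 59.7/3600 = 38 + 0.750000 + 0.016583 = 38.7665833
hemisphere S, so the sign is −
Lon: 77° + 2/60 + 40.9/3600 = 77 + 0.033333 + 0.011361 = 77.0446944
W → negative

-38.766583, -77.044694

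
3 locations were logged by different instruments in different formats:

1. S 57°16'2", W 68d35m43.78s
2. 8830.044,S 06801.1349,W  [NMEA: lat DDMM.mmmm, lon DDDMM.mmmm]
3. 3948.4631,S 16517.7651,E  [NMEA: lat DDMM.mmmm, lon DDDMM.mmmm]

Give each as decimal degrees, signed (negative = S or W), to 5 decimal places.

1. -57.26722, -68.59549
2. -88.50073, -68.01892
3. -39.80772, 165.29609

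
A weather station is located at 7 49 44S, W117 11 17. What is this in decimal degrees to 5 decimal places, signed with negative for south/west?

-7.82889, -117.18806

Lat: 7 + 49/60 + 44/3600 = 7.828889
S → negative
Longitude: 117° + 11/60 + 17/3600 = 117 + 0.183333 + 0.004722 = 117.188056
W → negative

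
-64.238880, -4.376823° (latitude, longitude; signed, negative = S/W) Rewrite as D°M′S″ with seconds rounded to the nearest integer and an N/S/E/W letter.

Latitude is negative → S; |value| = 64.238880
Latitude: 0.238880 × 60 = 14.33280′ → 14′, remainder × 60 = 19.97″
Longitude is negative → W; |value| = 4.376823
Lon: 0.376823° → 22.60938′; 0.60938 × 60 = 36.56″

64°14′20″ S, 4°22′37″ W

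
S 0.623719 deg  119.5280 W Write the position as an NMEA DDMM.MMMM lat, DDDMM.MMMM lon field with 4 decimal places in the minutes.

Lat: fractional part 0.623719 → 37.423140 minutes
Lon: fractional part 0.528000 → 31.680000 minutes

0037.4231,S / 11931.6800,W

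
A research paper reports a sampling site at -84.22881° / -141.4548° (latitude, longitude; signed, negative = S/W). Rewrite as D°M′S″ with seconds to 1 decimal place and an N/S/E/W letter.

84°13′43.7″ S, 141°27′17.3″ W

Latitude is negative → S; |value| = 84.228810
Latitude: 0.228810° → 13.72860′; 0.72860 × 60 = 43.716″
Longitude is negative → W; |value| = 141.454800
Longitude: whole degrees 141; 27.28800′ → 27′ and 17.280″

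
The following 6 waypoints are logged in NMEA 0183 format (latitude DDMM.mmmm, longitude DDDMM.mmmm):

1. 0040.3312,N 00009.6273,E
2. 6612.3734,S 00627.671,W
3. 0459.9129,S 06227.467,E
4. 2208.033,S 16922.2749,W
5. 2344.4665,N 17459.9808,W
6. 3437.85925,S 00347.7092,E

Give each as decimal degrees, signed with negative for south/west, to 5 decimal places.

Point 1:
  Lat: degrees = first 2 digits = 0, minutes = 40.3312; 0 + 40.3312/60 = 0.672187
  N → positive
  Longitude: split at 3 digits → 000° and 9.6273′; 0 + 9.6273/60 = 0.160455
  E → positive
Point 2:
  φ: degrees = first 2 digits = 66, minutes = 12.3734; 66 + 12.3734/60 = 66.206223
  S ⇒ negate
  λ: degrees = first 3 digits = 6, minutes = 27.671; 6 + 27.671/60 = 6.461183
  W ⇒ negate
Point 3:
  Lat: degrees = first 2 digits = 4, minutes = 59.9129; 4 + 59.9129/60 = 4.998548
  hemisphere S, so the sign is −
  λ: split at 3 digits → 062° and 27.467′; 62 + 27.467/60 = 62.457783
  E ⇒ keep positive
Point 4:
  φ: degrees = first 2 digits = 22, minutes = 8.033; 22 + 8.033/60 = 22.133883
  hemisphere S, so the sign is −
  Lon: split at 3 digits → 169° and 22.2749′; 169 + 22.2749/60 = 169.371248
  hemisphere W, so the sign is −
Point 5:
  Latitude: degrees = first 2 digits = 23, minutes = 44.4665; 23 + 44.4665/60 = 23.741108
  N ⇒ keep positive
  λ: split at 3 digits → 174° and 59.9808′; 174 + 59.9808/60 = 174.999680
  W → negative
Point 6:
  Lat: split at 2 digits → 34° and 37.85925′; 34 + 37.85925/60 = 34.630988
  hemisphere S, so the sign is −
  Longitude: degrees = first 3 digits = 3, minutes = 47.7092; 3 + 47.7092/60 = 3.795153
  E → positive

1. 0.67219, 0.16046
2. -66.20622, -6.46118
3. -4.99855, 62.45778
4. -22.13388, -169.37125
5. 23.74111, -174.99968
6. -34.63099, 3.79515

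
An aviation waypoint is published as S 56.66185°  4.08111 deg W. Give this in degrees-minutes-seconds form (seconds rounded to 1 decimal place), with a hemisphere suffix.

56°39′42.7″ S, 4°04′52.0″ W

Lat: 0.661850° → 39.71100′; 0.71100 × 60 = 42.660″
Longitude: 0.081110° → 4.86660′; 0.86660 × 60 = 51.996″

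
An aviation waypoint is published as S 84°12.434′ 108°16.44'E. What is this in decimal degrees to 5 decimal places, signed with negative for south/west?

Latitude: 12.434′ = 0.207233°; total 84.207233
S ⇒ negate
λ: 108 + 16.44/60 = 108.274000
E ⇒ keep positive

-84.20723, 108.27400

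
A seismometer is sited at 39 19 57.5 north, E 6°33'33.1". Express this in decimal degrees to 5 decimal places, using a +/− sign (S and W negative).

Latitude: 39 + 19/60 + 57.5/3600 = 39.332639
N ⇒ keep positive
Lon: 33′ + 33.1″ = 33.55167′; 6 + 33.55167/60 = 6.559194
E ⇒ keep positive

39.33264, 6.55919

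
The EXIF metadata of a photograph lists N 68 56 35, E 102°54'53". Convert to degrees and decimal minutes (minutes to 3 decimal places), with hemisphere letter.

Lat: seconds/60 = 0.58333; minutes = 56 + 0.58333 = 56.58333
λ: seconds/60 = 0.88333; minutes = 54 + 0.88333 = 54.88333

68° 56.583′ N, 102° 54.883′ E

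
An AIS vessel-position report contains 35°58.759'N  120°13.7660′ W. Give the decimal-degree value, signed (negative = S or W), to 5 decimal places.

φ: 58.759′ = 0.979317°; total 35.979317
N → positive
Lon: 13.766′ = 0.229433°; total 120.229433
W → negative

35.97932, -120.22943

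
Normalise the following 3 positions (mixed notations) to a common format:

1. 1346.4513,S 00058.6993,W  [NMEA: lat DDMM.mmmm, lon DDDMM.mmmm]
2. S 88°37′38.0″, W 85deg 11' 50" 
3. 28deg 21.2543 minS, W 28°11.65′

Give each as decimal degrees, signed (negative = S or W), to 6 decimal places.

1. -13.774188, -0.978322
2. -88.627222, -85.197222
3. -28.354238, -28.194167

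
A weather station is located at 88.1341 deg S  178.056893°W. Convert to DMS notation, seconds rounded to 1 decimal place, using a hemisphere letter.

Lat: 0.134100° → 8.04600′; 0.04600 × 60 = 2.760″
λ: 0.056893° → 3.41358′; 0.41358 × 60 = 24.815″

88°08′2.8″ S, 178°03′24.8″ W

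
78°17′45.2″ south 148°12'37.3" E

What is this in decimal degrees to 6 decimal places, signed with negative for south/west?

-78.295889, 148.210361

Latitude: 17′ + 45.2″ = 17.75333′; 78 + 17.75333/60 = 78.2958889
S → negative
λ: 12′ + 37.3″ = 12.62167′; 148 + 12.62167/60 = 148.2103611
E ⇒ keep positive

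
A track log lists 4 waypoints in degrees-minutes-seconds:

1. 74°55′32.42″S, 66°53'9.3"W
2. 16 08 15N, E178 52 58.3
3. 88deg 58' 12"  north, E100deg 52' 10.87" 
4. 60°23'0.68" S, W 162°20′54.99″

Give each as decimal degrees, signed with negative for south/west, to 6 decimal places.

1. -74.925672, -66.885917
2. 16.137500, 178.882861
3. 88.970000, 100.869686
4. -60.383522, -162.348608

Point 1:
  φ: 74° + 55/60 + 32.42/3600 = 74 + 0.916667 + 0.009006 = 74.9256722
  S → negative
  λ: 53′ + 9.3″ = 53.15500′; 66 + 53.15500/60 = 66.8859167
  W → negative
Point 2:
  Lat: 16 + 8/60 + 15/3600 = 16.1375000
  N → positive
  λ: 178° + 52/60 + 58.3/3600 = 178 + 0.866667 + 0.016194 = 178.8828611
  E ⇒ keep positive
Point 3:
  φ: 88 + 58/60 + 12/3600 = 88.9700000
  N ⇒ keep positive
  Longitude: 100 + 52/60 + 10.87/3600 = 100.8696861
  E ⇒ keep positive
Point 4:
  φ: 60° + 23/60 + 0.68/3600 = 60 + 0.383333 + 0.000189 = 60.3835222
  S ⇒ negate
  Longitude: 20′ + 54.99″ = 20.91650′; 162 + 20.91650/60 = 162.3486083
  hemisphere W, so the sign is −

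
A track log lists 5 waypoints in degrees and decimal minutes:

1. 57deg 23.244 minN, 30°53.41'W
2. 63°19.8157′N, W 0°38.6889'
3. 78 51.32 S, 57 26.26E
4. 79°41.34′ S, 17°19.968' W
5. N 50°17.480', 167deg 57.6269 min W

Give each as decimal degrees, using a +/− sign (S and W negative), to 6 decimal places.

1. 57.387400, -30.890167
2. 63.330262, -0.644815
3. -78.855333, 57.437667
4. -79.689000, -17.332800
5. 50.291333, -167.960448

Point 1:
  Lat: 23.244′ = 0.387400°; total 57.3874000
  N ⇒ keep positive
  λ: 30 + 53.41/60 = 30.8901667
  W ⇒ negate
Point 2:
  φ: 63 + 19.8157/60 = 63.3302617
  N ⇒ keep positive
  Longitude: 0 + 38.6889/60 = 0.6448150
  W → negative
Point 3:
  Latitude: 51.32′ = 0.855333°; total 78.8553333
  S ⇒ negate
  Lon: 26.26′ = 0.437667°; total 57.4376667
  E → positive
Point 4:
  φ: 79 + 41.34/60 = 79.6890000
  S → negative
  Longitude: 17 + 19.968/60 = 17.3328000
  W → negative
Point 5:
  Latitude: 17.48′ = 0.291333°; total 50.2913333
  N → positive
  Longitude: 57.6269′ = 0.960448°; total 167.9604483
  hemisphere W, so the sign is −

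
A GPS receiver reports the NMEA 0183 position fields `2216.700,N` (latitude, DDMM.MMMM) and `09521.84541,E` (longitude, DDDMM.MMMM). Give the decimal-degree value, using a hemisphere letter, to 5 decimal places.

Lat: degrees = first 2 digits = 22, minutes = 16.7; 22 + 16.7/60 = 22.278333
λ: degrees = first 3 digits = 95, minutes = 21.84541; 95 + 21.84541/60 = 95.364090

22.27833° N, 95.36409° E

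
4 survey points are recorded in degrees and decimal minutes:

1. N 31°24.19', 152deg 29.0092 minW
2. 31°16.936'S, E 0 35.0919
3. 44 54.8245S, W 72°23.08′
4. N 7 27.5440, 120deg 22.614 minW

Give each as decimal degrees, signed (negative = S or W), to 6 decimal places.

1. 31.403167, -152.483487
2. -31.282267, 0.584865
3. -44.913742, -72.384667
4. 7.459067, -120.376900

Point 1:
  Lat: 24.19′ = 0.403167°; total 31.4031667
  N → positive
  λ: 152 + 29.0092/60 = 152.4834867
  hemisphere W, so the sign is −
Point 2:
  Lat: 16.936′ = 0.282267°; total 31.2822667
  hemisphere S, so the sign is −
  Longitude: 0 + 35.0919/60 = 0.5848650
  E → positive
Point 3:
  Lat: 44 + 54.8245/60 = 44.9137417
  S ⇒ negate
  Longitude: 23.08′ = 0.384667°; total 72.3846667
  hemisphere W, so the sign is −
Point 4:
  Lat: 7 + 27.544/60 = 7.4590667
  N ⇒ keep positive
  Lon: 120 + 22.614/60 = 120.3769000
  hemisphere W, so the sign is −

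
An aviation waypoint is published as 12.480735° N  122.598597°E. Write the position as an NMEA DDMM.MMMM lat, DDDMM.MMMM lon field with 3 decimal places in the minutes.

Latitude: minutes = (12.480735 − 12) × 60 = 28.84410
Longitude: minutes = (122.598597 − 122) × 60 = 35.91582

1228.844,N / 12235.916,E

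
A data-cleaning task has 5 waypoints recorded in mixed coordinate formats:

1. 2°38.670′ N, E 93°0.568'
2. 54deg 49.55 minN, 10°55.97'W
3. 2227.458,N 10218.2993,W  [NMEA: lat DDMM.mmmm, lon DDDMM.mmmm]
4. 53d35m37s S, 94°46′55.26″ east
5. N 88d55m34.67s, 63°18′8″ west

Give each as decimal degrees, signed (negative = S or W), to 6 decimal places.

1. 2.644500, 93.009467
2. 54.825833, -10.932833
3. 22.457633, -102.304988
4. -53.593611, 94.782017
5. 88.926297, -63.302222

Point 1:
  φ: 2 + 38.67/60 = 2.6445000
  N ⇒ keep positive
  λ: 93 + 0.568/60 = 93.0094667
  E → positive
Point 2:
  Latitude: 49.55′ = 0.825833°; total 54.8258333
  N → positive
  λ: 10 + 55.97/60 = 10.9328333
  W ⇒ negate
Point 3:
  φ: degrees = first 2 digits = 22, minutes = 27.458; 22 + 27.458/60 = 22.4576333
  N ⇒ keep positive
  Longitude: split at 3 digits → 102° and 18.2993′; 102 + 18.2993/60 = 102.3049883
  W ⇒ negate
Point 4:
  Lat: 35′ + 37″ = 35.61667′; 53 + 35.61667/60 = 53.5936111
  hemisphere S, so the sign is −
  Longitude: 94 + 46/60 + 55.26/3600 = 94.7820167
  E ⇒ keep positive
Point 5:
  Latitude: 88 + 55/60 + 34.67/3600 = 88.9262972
  N ⇒ keep positive
  λ: 18′ + 8″ = 18.13333′; 63 + 18.13333/60 = 63.3022222
  W ⇒ negate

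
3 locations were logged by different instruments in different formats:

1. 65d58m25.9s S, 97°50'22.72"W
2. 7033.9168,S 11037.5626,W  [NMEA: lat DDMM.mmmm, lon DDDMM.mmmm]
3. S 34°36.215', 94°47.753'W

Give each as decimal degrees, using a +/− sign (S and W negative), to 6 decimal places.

1. -65.973861, -97.839644
2. -70.565280, -110.626043
3. -34.603583, -94.795883

Point 1:
  Lat: 65 + 58/60 + 25.9/3600 = 65.9738611
  S → negative
  λ: 97° + 50/60 + 22.72/3600 = 97 + 0.833333 + 0.006311 = 97.8396444
  hemisphere W, so the sign is −
Point 2:
  Lat: degrees = first 2 digits = 70, minutes = 33.9168; 70 + 33.9168/60 = 70.5652800
  S → negative
  λ: split at 3 digits → 110° and 37.5626′; 110 + 37.5626/60 = 110.6260433
  hemisphere W, so the sign is −
Point 3:
  φ: 34 + 36.215/60 = 34.6035833
  S → negative
  Longitude: 94 + 47.753/60 = 94.7958833
  W ⇒ negate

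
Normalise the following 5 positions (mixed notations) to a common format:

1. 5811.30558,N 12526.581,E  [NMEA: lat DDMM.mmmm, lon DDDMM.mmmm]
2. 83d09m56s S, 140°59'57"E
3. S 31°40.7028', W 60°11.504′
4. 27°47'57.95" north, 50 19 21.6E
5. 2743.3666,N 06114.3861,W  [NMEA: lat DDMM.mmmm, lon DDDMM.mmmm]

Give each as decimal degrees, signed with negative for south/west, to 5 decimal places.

Point 1:
  φ: degrees = first 2 digits = 58, minutes = 11.30558; 58 + 11.30558/60 = 58.188426
  N → positive
  λ: split at 3 digits → 125° and 26.581′; 125 + 26.581/60 = 125.443017
  E ⇒ keep positive
Point 2:
  Lat: 83 + 9/60 + 56/3600 = 83.165556
  S → negative
  λ: 140° + 59/60 + 57/3600 = 140 + 0.983333 + 0.015833 = 140.999167
  E → positive
Point 3:
  Latitude: 31 + 40.7028/60 = 31.678380
  S → negative
  Longitude: 60 + 11.504/60 = 60.191733
  hemisphere W, so the sign is −
Point 4:
  Lat: 27° + 47/60 + 57.95/3600 = 27 + 0.783333 + 0.016097 = 27.799431
  N ⇒ keep positive
  Lon: 19′ + 21.6″ = 19.36000′; 50 + 19.36000/60 = 50.322667
  E ⇒ keep positive
Point 5:
  Lat: split at 2 digits → 27° and 43.3666′; 27 + 43.3666/60 = 27.722777
  N → positive
  Longitude: split at 3 digits → 061° and 14.3861′; 61 + 14.3861/60 = 61.239768
  W ⇒ negate

1. 58.18843, 125.44302
2. -83.16556, 140.99917
3. -31.67838, -60.19173
4. 27.79943, 50.32267
5. 27.72278, -61.23977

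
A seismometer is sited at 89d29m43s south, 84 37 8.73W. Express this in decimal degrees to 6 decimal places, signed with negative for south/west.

-89.495278, -84.619092

Latitude: 29′ + 43″ = 29.71667′; 89 + 29.71667/60 = 89.4952778
hemisphere S, so the sign is −
Lon: 37′ + 8.73″ = 37.14550′; 84 + 37.14550/60 = 84.6190917
W → negative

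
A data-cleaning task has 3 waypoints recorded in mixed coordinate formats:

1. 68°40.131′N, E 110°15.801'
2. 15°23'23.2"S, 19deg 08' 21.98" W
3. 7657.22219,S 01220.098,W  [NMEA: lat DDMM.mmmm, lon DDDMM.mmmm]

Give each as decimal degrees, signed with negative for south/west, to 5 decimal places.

1. 68.66885, 110.26335
2. -15.38978, -19.13944
3. -76.95370, -12.33497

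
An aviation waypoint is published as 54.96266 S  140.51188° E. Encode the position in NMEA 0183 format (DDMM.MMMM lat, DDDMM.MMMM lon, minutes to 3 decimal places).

5457.760,S / 14030.713,E

φ: fractional part 0.962660 → 57.75960 minutes
Longitude: minutes = (140.511880 − 140) × 60 = 30.71280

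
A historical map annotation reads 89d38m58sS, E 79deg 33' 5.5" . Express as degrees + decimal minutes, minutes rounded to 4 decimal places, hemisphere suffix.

Lat: seconds/60 = 0.96667; minutes = 38 + 0.96667 = 38.966667
Longitude: 33 + 5.5/60 = 33.091667′

89° 38.9667′ S, 79° 33.0917′ E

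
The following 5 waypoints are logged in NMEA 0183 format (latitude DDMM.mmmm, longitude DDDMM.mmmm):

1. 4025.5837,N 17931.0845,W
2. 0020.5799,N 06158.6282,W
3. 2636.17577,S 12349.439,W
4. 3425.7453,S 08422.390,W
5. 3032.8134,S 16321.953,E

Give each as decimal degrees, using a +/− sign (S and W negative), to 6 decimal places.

1. 40.426395, -179.518075
2. 0.342998, -61.977137
3. -26.602930, -123.823983
4. -34.429088, -84.373167
5. -30.546890, 163.365883

Point 1:
  Lat: degrees = first 2 digits = 40, minutes = 25.5837; 40 + 25.5837/60 = 40.4263950
  N → positive
  λ: degrees = first 3 digits = 179, minutes = 31.0845; 179 + 31.0845/60 = 179.5180750
  W ⇒ negate
Point 2:
  φ: split at 2 digits → 00° and 20.5799′; 0 + 20.5799/60 = 0.3429983
  N ⇒ keep positive
  Longitude: degrees = first 3 digits = 61, minutes = 58.6282; 61 + 58.6282/60 = 61.9771367
  W ⇒ negate
Point 3:
  Latitude: degrees = first 2 digits = 26, minutes = 36.17577; 26 + 36.17577/60 = 26.6029295
  hemisphere S, so the sign is −
  Longitude: split at 3 digits → 123° and 49.439′; 123 + 49.439/60 = 123.8239833
  W → negative
Point 4:
  Latitude: degrees = first 2 digits = 34, minutes = 25.7453; 34 + 25.7453/60 = 34.4290883
  hemisphere S, so the sign is −
  Longitude: degrees = first 3 digits = 84, minutes = 22.39; 84 + 22.39/60 = 84.3731667
  W ⇒ negate
Point 5:
  Lat: split at 2 digits → 30° and 32.8134′; 30 + 32.8134/60 = 30.5468900
  S ⇒ negate
  Lon: degrees = first 3 digits = 163, minutes = 21.953; 163 + 21.953/60 = 163.3658833
  E ⇒ keep positive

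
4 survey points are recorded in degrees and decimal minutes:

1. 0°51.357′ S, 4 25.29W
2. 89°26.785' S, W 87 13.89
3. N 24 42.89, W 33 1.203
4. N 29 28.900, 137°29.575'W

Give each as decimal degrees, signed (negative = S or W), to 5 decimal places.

1. -0.85595, -4.42150
2. -89.44642, -87.23150
3. 24.71483, -33.02005
4. 29.48167, -137.49292

Point 1:
  φ: 0 + 51.357/60 = 0.855950
  hemisphere S, so the sign is −
  λ: 4 + 25.29/60 = 4.421500
  W → negative
Point 2:
  Lat: 89 + 26.785/60 = 89.446417
  S ⇒ negate
  Lon: 13.89′ = 0.231500°; total 87.231500
  hemisphere W, so the sign is −
Point 3:
  Latitude: 24 + 42.89/60 = 24.714833
  N ⇒ keep positive
  λ: 33 + 1.203/60 = 33.020050
  hemisphere W, so the sign is −
Point 4:
  Lat: 29 + 28.9/60 = 29.481667
  N ⇒ keep positive
  λ: 29.575′ = 0.492917°; total 137.492917
  W ⇒ negate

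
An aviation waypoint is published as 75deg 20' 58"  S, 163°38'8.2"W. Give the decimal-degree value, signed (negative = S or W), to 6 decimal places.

-75.349444, -163.635611

Lat: 75° + 20/60 + 58/3600 = 75 + 0.333333 + 0.016111 = 75.3494444
S → negative
Lon: 163° + 38/60 + 8.2/3600 = 163 + 0.633333 + 0.002278 = 163.6356111
W ⇒ negate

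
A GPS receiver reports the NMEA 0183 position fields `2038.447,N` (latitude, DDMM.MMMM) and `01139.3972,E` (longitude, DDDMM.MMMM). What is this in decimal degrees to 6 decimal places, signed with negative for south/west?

φ: degrees = first 2 digits = 20, minutes = 38.447; 20 + 38.447/60 = 20.6407833
N → positive
λ: split at 3 digits → 011° and 39.3972′; 11 + 39.3972/60 = 11.6566200
E ⇒ keep positive

20.640783, 11.656620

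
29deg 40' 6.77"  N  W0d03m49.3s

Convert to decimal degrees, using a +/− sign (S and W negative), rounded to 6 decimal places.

Lat: 40′ + 6.77″ = 40.11283′; 29 + 40.11283/60 = 29.6685472
N ⇒ keep positive
Lon: 3′ + 49.3″ = 3.82167′; 0 + 3.82167/60 = 0.0636944
hemisphere W, so the sign is −

29.668547, -0.063694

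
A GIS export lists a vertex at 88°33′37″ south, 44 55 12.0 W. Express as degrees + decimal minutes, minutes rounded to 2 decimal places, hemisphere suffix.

Latitude: 33 + 37/60 = 33.6167′
Longitude: seconds/60 = 0.20000; minutes = 55 + 0.20000 = 55.2000

88° 33.62′ S, 44° 55.20′ W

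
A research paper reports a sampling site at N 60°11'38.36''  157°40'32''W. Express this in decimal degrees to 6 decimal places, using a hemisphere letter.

60.193989° N, 157.675556° W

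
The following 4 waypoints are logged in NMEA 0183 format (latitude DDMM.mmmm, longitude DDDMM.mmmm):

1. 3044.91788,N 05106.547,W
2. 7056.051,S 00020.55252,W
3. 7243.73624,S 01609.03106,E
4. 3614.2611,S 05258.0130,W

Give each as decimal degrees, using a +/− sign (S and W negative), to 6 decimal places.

1. 30.748631, -51.109117
2. -70.934183, -0.342542
3. -72.728937, 16.150518
4. -36.237685, -52.966883

Point 1:
  φ: degrees = first 2 digits = 30, minutes = 44.91788; 30 + 44.91788/60 = 30.7486313
  N ⇒ keep positive
  λ: degrees = first 3 digits = 51, minutes = 6.547; 51 + 6.547/60 = 51.1091167
  W ⇒ negate
Point 2:
  φ: degrees = first 2 digits = 70, minutes = 56.051; 70 + 56.051/60 = 70.9341833
  S → negative
  Lon: degrees = first 3 digits = 0, minutes = 20.55252; 0 + 20.55252/60 = 0.3425420
  W ⇒ negate
Point 3:
  Latitude: split at 2 digits → 72° and 43.73624′; 72 + 43.73624/60 = 72.7289373
  S ⇒ negate
  Longitude: degrees = first 3 digits = 16, minutes = 9.03106; 16 + 9.03106/60 = 16.1505177
  E → positive
Point 4:
  Lat: degrees = first 2 digits = 36, minutes = 14.2611; 36 + 14.2611/60 = 36.2376850
  hemisphere S, so the sign is −
  Lon: split at 3 digits → 052° and 58.013′; 52 + 58.013/60 = 52.9668833
  W → negative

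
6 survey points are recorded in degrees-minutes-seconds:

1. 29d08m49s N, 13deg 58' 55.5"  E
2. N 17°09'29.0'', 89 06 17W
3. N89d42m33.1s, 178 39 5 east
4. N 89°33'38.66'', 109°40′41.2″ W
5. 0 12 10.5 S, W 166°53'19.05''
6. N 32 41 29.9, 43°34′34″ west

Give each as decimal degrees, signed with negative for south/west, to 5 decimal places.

1. 29.14694, 13.98208
2. 17.15806, -89.10472
3. 89.70919, 178.65139
4. 89.56074, -109.67811
5. -0.20292, -166.88863
6. 32.69164, -43.57611

Point 1:
  φ: 29 + 8/60 + 49/3600 = 29.146944
  N ⇒ keep positive
  Longitude: 58′ + 55.5″ = 58.92500′; 13 + 58.92500/60 = 13.982083
  E → positive
Point 2:
  Lat: 17° + 9/60 + 29/3600 = 17 + 0.150000 + 0.008056 = 17.158056
  N → positive
  Lon: 89 + 6/60 + 17/3600 = 89.104722
  hemisphere W, so the sign is −
Point 3:
  φ: 89° + 42/60 + 33.1/3600 = 89 + 0.700000 + 0.009194 = 89.709194
  N ⇒ keep positive
  λ: 178° + 39/60 + 5/3600 = 178 + 0.650000 + 0.001389 = 178.651389
  E ⇒ keep positive
Point 4:
  Latitude: 33′ + 38.66″ = 33.64433′; 89 + 33.64433/60 = 89.560739
  N ⇒ keep positive
  Longitude: 109° + 40/60 + 41.2/3600 = 109 + 0.666667 + 0.011444 = 109.678111
  W ⇒ negate
Point 5:
  Latitude: 0 + 12/60 + 10.5/3600 = 0.202917
  S ⇒ negate
  Lon: 166 + 53/60 + 19.05/3600 = 166.888625
  W → negative
Point 6:
  Latitude: 41′ + 29.9″ = 41.49833′; 32 + 41.49833/60 = 32.691639
  N → positive
  Lon: 43° + 34/60 + 34/3600 = 43 + 0.566667 + 0.009444 = 43.576111
  W ⇒ negate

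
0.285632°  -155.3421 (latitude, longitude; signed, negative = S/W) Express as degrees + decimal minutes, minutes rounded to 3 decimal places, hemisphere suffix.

Lat: 0° + 0.285632 × 60 = 0° 17.13792′
Longitude is negative → W; |value| = 155.342100
λ: 155° + 0.342100 × 60 = 155° 20.52600′

0° 17.138′ N, 155° 20.526′ W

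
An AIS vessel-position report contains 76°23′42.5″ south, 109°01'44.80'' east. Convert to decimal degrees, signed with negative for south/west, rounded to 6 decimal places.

-76.395139, 109.029111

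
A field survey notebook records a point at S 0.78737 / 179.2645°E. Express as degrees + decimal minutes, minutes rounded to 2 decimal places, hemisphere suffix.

0° 47.24′ S, 179° 15.87′ E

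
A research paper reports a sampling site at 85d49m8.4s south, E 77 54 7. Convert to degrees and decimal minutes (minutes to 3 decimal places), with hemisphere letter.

Lat: seconds/60 = 0.14000; minutes = 49 + 0.14000 = 49.14000
λ: seconds/60 = 0.11667; minutes = 54 + 0.11667 = 54.11667

85° 49.140′ S, 77° 54.117′ E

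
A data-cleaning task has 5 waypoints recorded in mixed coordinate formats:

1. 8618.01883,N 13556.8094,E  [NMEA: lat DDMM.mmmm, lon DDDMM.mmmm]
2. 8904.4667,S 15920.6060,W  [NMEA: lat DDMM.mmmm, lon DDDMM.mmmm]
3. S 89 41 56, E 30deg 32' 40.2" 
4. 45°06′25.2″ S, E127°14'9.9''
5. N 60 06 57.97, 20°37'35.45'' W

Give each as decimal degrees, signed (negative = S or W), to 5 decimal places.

1. 86.30031, 135.94682
2. -89.07445, -159.34343
3. -89.69889, 30.54450
4. -45.10700, 127.23608
5. 60.11610, -20.62651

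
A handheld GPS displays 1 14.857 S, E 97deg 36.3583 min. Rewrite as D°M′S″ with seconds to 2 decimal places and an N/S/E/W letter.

1°14′51.42″ S, 97°36′21.50″ E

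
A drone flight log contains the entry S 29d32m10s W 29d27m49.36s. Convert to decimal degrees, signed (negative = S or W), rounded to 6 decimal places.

-29.536111, -29.463711

Latitude: 32′ + 10″ = 32.16667′; 29 + 32.16667/60 = 29.5361111
S → negative
λ: 29° + 27/60 + 49.36/3600 = 29 + 0.450000 + 0.013711 = 29.4637111
hemisphere W, so the sign is −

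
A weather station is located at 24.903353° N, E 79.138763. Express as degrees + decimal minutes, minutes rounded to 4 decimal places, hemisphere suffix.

Latitude: minutes = (24.903353 − 24) × 60 = 54.201180
λ: minutes = (79.138763 − 79) × 60 = 8.325780

24° 54.2012′ N, 79° 8.3258′ E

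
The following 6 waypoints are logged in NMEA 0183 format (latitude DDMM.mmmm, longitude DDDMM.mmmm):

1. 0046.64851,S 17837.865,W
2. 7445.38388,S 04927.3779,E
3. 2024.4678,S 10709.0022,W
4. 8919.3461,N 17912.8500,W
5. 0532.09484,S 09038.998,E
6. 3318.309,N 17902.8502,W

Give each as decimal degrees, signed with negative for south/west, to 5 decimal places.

Point 1:
  Lat: split at 2 digits → 00° and 46.64851′; 0 + 46.64851/60 = 0.777475
  hemisphere S, so the sign is −
  Longitude: degrees = first 3 digits = 178, minutes = 37.865; 178 + 37.865/60 = 178.631083
  W → negative
Point 2:
  Lat: split at 2 digits → 74° and 45.38388′; 74 + 45.38388/60 = 74.756398
  S ⇒ negate
  Lon: degrees = first 3 digits = 49, minutes = 27.3779; 49 + 27.3779/60 = 49.456298
  E → positive
Point 3:
  Lat: split at 2 digits → 20° and 24.4678′; 20 + 24.4678/60 = 20.407797
  S ⇒ negate
  λ: degrees = first 3 digits = 107, minutes = 9.0022; 107 + 9.0022/60 = 107.150037
  W ⇒ negate
Point 4:
  φ: degrees = first 2 digits = 89, minutes = 19.3461; 89 + 19.3461/60 = 89.322435
  N → positive
  Longitude: split at 3 digits → 179° and 12.85′; 179 + 12.85/60 = 179.214167
  W → negative
Point 5:
  φ: split at 2 digits → 05° and 32.09484′; 5 + 32.09484/60 = 5.534914
  S → negative
  Longitude: split at 3 digits → 090° and 38.998′; 90 + 38.998/60 = 90.649967
  E ⇒ keep positive
Point 6:
  φ: split at 2 digits → 33° and 18.309′; 33 + 18.309/60 = 33.305150
  N → positive
  λ: split at 3 digits → 179° and 2.8502′; 179 + 2.8502/60 = 179.047503
  W ⇒ negate

1. -0.77748, -178.63108
2. -74.75640, 49.45630
3. -20.40780, -107.15004
4. 89.32244, -179.21417
5. -5.53491, 90.64997
6. 33.30515, -179.04750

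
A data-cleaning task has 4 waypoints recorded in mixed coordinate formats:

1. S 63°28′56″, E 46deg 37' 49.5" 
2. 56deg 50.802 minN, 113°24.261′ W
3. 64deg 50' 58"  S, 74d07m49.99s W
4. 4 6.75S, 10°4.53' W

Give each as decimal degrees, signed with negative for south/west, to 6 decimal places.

Point 1:
  φ: 63° + 28/60 + 56/3600 = 63 + 0.466667 + 0.015556 = 63.4822222
  S ⇒ negate
  Lon: 46° + 37/60 + 49.5/3600 = 46 + 0.616667 + 0.013750 = 46.6304167
  E → positive
Point 2:
  Latitude: 56 + 50.802/60 = 56.8467000
  N ⇒ keep positive
  Lon: 113 + 24.261/60 = 113.4043500
  W → negative
Point 3:
  Latitude: 64° + 50/60 + 58/3600 = 64 + 0.833333 + 0.016111 = 64.8494444
  S → negative
  Longitude: 74 + 7/60 + 49.99/3600 = 74.1305528
  hemisphere W, so the sign is −
Point 4:
  Latitude: 4 + 6.75/60 = 4.1125000
  S ⇒ negate
  Lon: 4.53′ = 0.075500°; total 10.0755000
  hemisphere W, so the sign is −

1. -63.482222, 46.630417
2. 56.846700, -113.404350
3. -64.849444, -74.130553
4. -4.112500, -10.075500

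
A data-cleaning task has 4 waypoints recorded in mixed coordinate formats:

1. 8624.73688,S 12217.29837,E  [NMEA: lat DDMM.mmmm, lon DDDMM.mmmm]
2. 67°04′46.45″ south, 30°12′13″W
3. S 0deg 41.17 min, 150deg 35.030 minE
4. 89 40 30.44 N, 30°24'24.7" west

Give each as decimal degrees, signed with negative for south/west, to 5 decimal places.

1. -86.41228, 122.28831
2. -67.07957, -30.20361
3. -0.68617, 150.58383
4. 89.67512, -30.40686

Point 1:
  Latitude: split at 2 digits → 86° and 24.73688′; 86 + 24.73688/60 = 86.412281
  S → negative
  λ: degrees = first 3 digits = 122, minutes = 17.29837; 122 + 17.29837/60 = 122.288306
  E ⇒ keep positive
Point 2:
  Latitude: 67° + 4/60 + 46.45/3600 = 67 + 0.066667 + 0.012903 = 67.079569
  S ⇒ negate
  λ: 30° + 12/60 + 13/3600 = 30 + 0.200000 + 0.003611 = 30.203611
  hemisphere W, so the sign is −
Point 3:
  Lat: 0 + 41.17/60 = 0.686167
  hemisphere S, so the sign is −
  Longitude: 150 + 35.03/60 = 150.583833
  E → positive
Point 4:
  φ: 40′ + 30.44″ = 40.50733′; 89 + 40.50733/60 = 89.675122
  N ⇒ keep positive
  Lon: 30° + 24/60 + 24.7/3600 = 30 + 0.400000 + 0.006861 = 30.406861
  W ⇒ negate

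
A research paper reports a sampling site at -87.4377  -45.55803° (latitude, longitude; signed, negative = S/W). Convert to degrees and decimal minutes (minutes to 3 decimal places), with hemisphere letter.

Latitude is negative → S; |value| = 87.437700
φ: minutes = (87.437700 − 87) × 60 = 26.26200
Longitude is negative → W; |value| = 45.558030
Longitude: fractional part 0.558030 → 33.48180 minutes

87° 26.262′ S, 45° 33.482′ W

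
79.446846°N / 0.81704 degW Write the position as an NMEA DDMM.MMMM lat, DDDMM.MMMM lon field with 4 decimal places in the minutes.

7926.8108,N / 00049.0224,W

φ: minutes = (79.446846 − 79) × 60 = 26.810760
Longitude: fractional part 0.817040 → 49.022400 minutes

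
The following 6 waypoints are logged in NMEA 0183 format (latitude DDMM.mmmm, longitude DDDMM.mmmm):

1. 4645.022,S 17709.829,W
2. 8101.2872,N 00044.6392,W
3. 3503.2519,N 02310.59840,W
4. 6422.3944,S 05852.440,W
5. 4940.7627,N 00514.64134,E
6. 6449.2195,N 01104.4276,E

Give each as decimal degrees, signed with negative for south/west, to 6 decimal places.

1. -46.750367, -177.163817
2. 81.021453, -0.743987
3. 35.054198, -23.176640
4. -64.373240, -58.874000
5. 49.679378, 5.244022
6. 64.820325, 11.073793

Point 1:
  Latitude: split at 2 digits → 46° and 45.022′; 46 + 45.022/60 = 46.7503667
  hemisphere S, so the sign is −
  Lon: split at 3 digits → 177° and 9.829′; 177 + 9.829/60 = 177.1638167
  hemisphere W, so the sign is −
Point 2:
  Lat: split at 2 digits → 81° and 1.2872′; 81 + 1.2872/60 = 81.0214533
  N ⇒ keep positive
  Longitude: degrees = first 3 digits = 0, minutes = 44.6392; 0 + 44.6392/60 = 0.7439867
  W ⇒ negate
Point 3:
  φ: split at 2 digits → 35° and 3.2519′; 35 + 3.2519/60 = 35.0541983
  N → positive
  Lon: split at 3 digits → 023° and 10.5984′; 23 + 10.5984/60 = 23.1766400
  W → negative
Point 4:
  φ: degrees = first 2 digits = 64, minutes = 22.3944; 64 + 22.3944/60 = 64.3732400
  S ⇒ negate
  λ: split at 3 digits → 058° and 52.44′; 58 + 52.44/60 = 58.8740000
  W ⇒ negate
Point 5:
  Lat: degrees = first 2 digits = 49, minutes = 40.7627; 49 + 40.7627/60 = 49.6793783
  N → positive
  λ: split at 3 digits → 005° and 14.64134′; 5 + 14.64134/60 = 5.2440223
  E ⇒ keep positive
Point 6:
  φ: degrees = first 2 digits = 64, minutes = 49.2195; 64 + 49.2195/60 = 64.8203250
  N ⇒ keep positive
  Lon: degrees = first 3 digits = 11, minutes = 4.4276; 11 + 4.4276/60 = 11.0737933
  E → positive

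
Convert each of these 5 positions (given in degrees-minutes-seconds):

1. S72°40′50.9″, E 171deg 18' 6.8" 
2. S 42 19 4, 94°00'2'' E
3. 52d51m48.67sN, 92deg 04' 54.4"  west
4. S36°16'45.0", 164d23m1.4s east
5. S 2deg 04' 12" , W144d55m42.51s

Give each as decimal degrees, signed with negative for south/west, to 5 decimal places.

Point 1:
  Latitude: 72° + 40/60 + 50.9/3600 = 72 + 0.666667 + 0.014139 = 72.680806
  S → negative
  λ: 171° + 18/60 + 6.8/3600 = 171 + 0.300000 + 0.001889 = 171.301889
  E → positive
Point 2:
  φ: 19′ + 4″ = 19.06667′; 42 + 19.06667/60 = 42.317778
  S ⇒ negate
  Lon: 0′ + 2″ = 0.03333′; 94 + 0.03333/60 = 94.000556
  E → positive
Point 3:
  φ: 51′ + 48.67″ = 51.81117′; 52 + 51.81117/60 = 52.863519
  N ⇒ keep positive
  λ: 92 + 4/60 + 54.4/3600 = 92.081778
  hemisphere W, so the sign is −
Point 4:
  Lat: 36 + 16/60 + 45/3600 = 36.279167
  hemisphere S, so the sign is −
  Lon: 23′ + 1.4″ = 23.02333′; 164 + 23.02333/60 = 164.383722
  E → positive
Point 5:
  Latitude: 2° + 4/60 + 12/3600 = 2 + 0.066667 + 0.003333 = 2.070000
  S → negative
  Lon: 55′ + 42.51″ = 55.70850′; 144 + 55.70850/60 = 144.928475
  hemisphere W, so the sign is −

1. -72.68081, 171.30189
2. -42.31778, 94.00056
3. 52.86352, -92.08178
4. -36.27917, 164.38372
5. -2.07000, -144.92848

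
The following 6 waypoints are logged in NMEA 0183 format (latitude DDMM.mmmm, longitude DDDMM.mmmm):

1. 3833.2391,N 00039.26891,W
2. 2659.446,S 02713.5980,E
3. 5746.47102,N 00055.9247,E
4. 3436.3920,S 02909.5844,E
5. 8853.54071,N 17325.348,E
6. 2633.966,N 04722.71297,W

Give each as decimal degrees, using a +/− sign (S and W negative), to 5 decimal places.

Point 1:
  φ: degrees = first 2 digits = 38, minutes = 33.2391; 38 + 33.2391/60 = 38.553985
  N ⇒ keep positive
  Longitude: split at 3 digits → 000° and 39.26891′; 0 + 39.26891/60 = 0.654482
  W ⇒ negate
Point 2:
  Lat: degrees = first 2 digits = 26, minutes = 59.446; 26 + 59.446/60 = 26.990767
  S → negative
  λ: split at 3 digits → 027° and 13.598′; 27 + 13.598/60 = 27.226633
  E → positive
Point 3:
  φ: split at 2 digits → 57° and 46.47102′; 57 + 46.47102/60 = 57.774517
  N → positive
  λ: split at 3 digits → 000° and 55.9247′; 0 + 55.9247/60 = 0.932078
  E → positive
Point 4:
  Lat: split at 2 digits → 34° and 36.392′; 34 + 36.392/60 = 34.606533
  hemisphere S, so the sign is −
  Longitude: degrees = first 3 digits = 29, minutes = 9.5844; 29 + 9.5844/60 = 29.159740
  E ⇒ keep positive
Point 5:
  Lat: degrees = first 2 digits = 88, minutes = 53.54071; 88 + 53.54071/60 = 88.892345
  N ⇒ keep positive
  Longitude: degrees = first 3 digits = 173, minutes = 25.348; 173 + 25.348/60 = 173.422467
  E ⇒ keep positive
Point 6:
  Lat: degrees = first 2 digits = 26, minutes = 33.966; 26 + 33.966/60 = 26.566100
  N → positive
  Lon: split at 3 digits → 047° and 22.71297′; 47 + 22.71297/60 = 47.378550
  W ⇒ negate

1. 38.55399, -0.65448
2. -26.99077, 27.22663
3. 57.77452, 0.93208
4. -34.60653, 29.15974
5. 88.89235, 173.42247
6. 26.56610, -47.37855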